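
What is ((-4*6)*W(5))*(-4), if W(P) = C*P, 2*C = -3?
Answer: -720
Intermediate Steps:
C = -3/2 (C = (½)*(-3) = -3/2 ≈ -1.5000)
W(P) = -3*P/2
((-4*6)*W(5))*(-4) = ((-4*6)*(-3/2*5))*(-4) = -24*(-15/2)*(-4) = 180*(-4) = -720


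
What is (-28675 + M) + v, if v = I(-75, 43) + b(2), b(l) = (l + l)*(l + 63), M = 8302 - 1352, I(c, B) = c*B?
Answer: -24690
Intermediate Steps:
I(c, B) = B*c
M = 6950
b(l) = 2*l*(63 + l) (b(l) = (2*l)*(63 + l) = 2*l*(63 + l))
v = -2965 (v = 43*(-75) + 2*2*(63 + 2) = -3225 + 2*2*65 = -3225 + 260 = -2965)
(-28675 + M) + v = (-28675 + 6950) - 2965 = -21725 - 2965 = -24690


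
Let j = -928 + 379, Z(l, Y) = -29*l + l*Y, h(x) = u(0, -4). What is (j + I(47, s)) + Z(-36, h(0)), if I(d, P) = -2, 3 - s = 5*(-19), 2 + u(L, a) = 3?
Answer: 457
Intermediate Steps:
u(L, a) = 1 (u(L, a) = -2 + 3 = 1)
h(x) = 1
s = 98 (s = 3 - 5*(-19) = 3 - 1*(-95) = 3 + 95 = 98)
Z(l, Y) = -29*l + Y*l
j = -549
(j + I(47, s)) + Z(-36, h(0)) = (-549 - 2) - 36*(-29 + 1) = -551 - 36*(-28) = -551 + 1008 = 457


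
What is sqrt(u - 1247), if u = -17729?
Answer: 4*I*sqrt(1186) ≈ 137.75*I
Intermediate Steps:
sqrt(u - 1247) = sqrt(-17729 - 1247) = sqrt(-18976) = 4*I*sqrt(1186)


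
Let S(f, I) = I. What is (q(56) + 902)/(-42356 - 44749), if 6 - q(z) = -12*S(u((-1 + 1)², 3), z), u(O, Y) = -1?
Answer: -316/17421 ≈ -0.018139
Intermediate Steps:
q(z) = 6 + 12*z (q(z) = 6 - (-12)*z = 6 + 12*z)
(q(56) + 902)/(-42356 - 44749) = ((6 + 12*56) + 902)/(-42356 - 44749) = ((6 + 672) + 902)/(-87105) = (678 + 902)*(-1/87105) = 1580*(-1/87105) = -316/17421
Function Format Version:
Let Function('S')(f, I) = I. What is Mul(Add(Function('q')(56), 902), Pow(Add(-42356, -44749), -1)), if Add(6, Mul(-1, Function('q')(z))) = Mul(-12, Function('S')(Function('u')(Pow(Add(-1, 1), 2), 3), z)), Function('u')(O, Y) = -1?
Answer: Rational(-316, 17421) ≈ -0.018139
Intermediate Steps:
Function('q')(z) = Add(6, Mul(12, z)) (Function('q')(z) = Add(6, Mul(-1, Mul(-12, z))) = Add(6, Mul(12, z)))
Mul(Add(Function('q')(56), 902), Pow(Add(-42356, -44749), -1)) = Mul(Add(Add(6, Mul(12, 56)), 902), Pow(Add(-42356, -44749), -1)) = Mul(Add(Add(6, 672), 902), Pow(-87105, -1)) = Mul(Add(678, 902), Rational(-1, 87105)) = Mul(1580, Rational(-1, 87105)) = Rational(-316, 17421)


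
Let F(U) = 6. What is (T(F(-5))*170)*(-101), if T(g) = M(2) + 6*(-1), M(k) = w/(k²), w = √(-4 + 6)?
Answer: 103020 - 8585*√2/2 ≈ 96950.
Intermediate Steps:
w = √2 ≈ 1.4142
M(k) = √2/k² (M(k) = √2/(k²) = √2/k²)
T(g) = -6 + √2/4 (T(g) = √2/2² + 6*(-1) = √2*(¼) - 6 = √2/4 - 6 = -6 + √2/4)
(T(F(-5))*170)*(-101) = ((-6 + √2/4)*170)*(-101) = (-1020 + 85*√2/2)*(-101) = 103020 - 8585*√2/2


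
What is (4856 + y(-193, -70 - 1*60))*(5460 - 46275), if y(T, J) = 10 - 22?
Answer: -197707860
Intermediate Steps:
y(T, J) = -12
(4856 + y(-193, -70 - 1*60))*(5460 - 46275) = (4856 - 12)*(5460 - 46275) = 4844*(-40815) = -197707860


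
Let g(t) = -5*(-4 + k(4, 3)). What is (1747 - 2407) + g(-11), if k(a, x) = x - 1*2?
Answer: -645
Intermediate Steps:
k(a, x) = -2 + x (k(a, x) = x - 2 = -2 + x)
g(t) = 15 (g(t) = -5*(-4 + (-2 + 3)) = -5*(-4 + 1) = -5*(-3) = 15)
(1747 - 2407) + g(-11) = (1747 - 2407) + 15 = -660 + 15 = -645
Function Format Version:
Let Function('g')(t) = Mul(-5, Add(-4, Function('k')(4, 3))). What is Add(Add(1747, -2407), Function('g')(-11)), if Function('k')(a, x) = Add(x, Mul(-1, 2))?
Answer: -645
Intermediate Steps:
Function('k')(a, x) = Add(-2, x) (Function('k')(a, x) = Add(x, -2) = Add(-2, x))
Function('g')(t) = 15 (Function('g')(t) = Mul(-5, Add(-4, Add(-2, 3))) = Mul(-5, Add(-4, 1)) = Mul(-5, -3) = 15)
Add(Add(1747, -2407), Function('g')(-11)) = Add(Add(1747, -2407), 15) = Add(-660, 15) = -645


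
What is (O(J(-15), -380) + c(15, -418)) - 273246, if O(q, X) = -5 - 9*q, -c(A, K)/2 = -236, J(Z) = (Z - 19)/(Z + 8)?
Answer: -1909759/7 ≈ -2.7282e+5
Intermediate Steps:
J(Z) = (-19 + Z)/(8 + Z)
c(A, K) = 472 (c(A, K) = -2*(-236) = 472)
(O(J(-15), -380) + c(15, -418)) - 273246 = ((-5 - 9*(-19 - 15)/(8 - 15)) + 472) - 273246 = ((-5 - 9*(-34)/(-7)) + 472) - 273246 = ((-5 - (-9)*(-34)/7) + 472) - 273246 = ((-5 - 9*34/7) + 472) - 273246 = ((-5 - 306/7) + 472) - 273246 = (-341/7 + 472) - 273246 = 2963/7 - 273246 = -1909759/7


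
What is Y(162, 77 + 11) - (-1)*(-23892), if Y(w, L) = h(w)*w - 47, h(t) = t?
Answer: 2305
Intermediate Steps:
Y(w, L) = -47 + w² (Y(w, L) = w*w - 47 = w² - 47 = -47 + w²)
Y(162, 77 + 11) - (-1)*(-23892) = (-47 + 162²) - (-1)*(-23892) = (-47 + 26244) - 1*23892 = 26197 - 23892 = 2305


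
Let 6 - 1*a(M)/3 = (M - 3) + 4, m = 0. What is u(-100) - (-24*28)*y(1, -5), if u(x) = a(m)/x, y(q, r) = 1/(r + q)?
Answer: -3363/20 ≈ -168.15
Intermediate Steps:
y(q, r) = 1/(q + r)
a(M) = 15 - 3*M (a(M) = 18 - 3*((M - 3) + 4) = 18 - 3*((-3 + M) + 4) = 18 - 3*(1 + M) = 18 + (-3 - 3*M) = 15 - 3*M)
u(x) = 15/x (u(x) = (15 - 3*0)/x = (15 + 0)/x = 15/x)
u(-100) - (-24*28)*y(1, -5) = 15/(-100) - (-24*28)/(1 - 5) = 15*(-1/100) - (-672)/(-4) = -3/20 - (-672)*(-1)/4 = -3/20 - 1*168 = -3/20 - 168 = -3363/20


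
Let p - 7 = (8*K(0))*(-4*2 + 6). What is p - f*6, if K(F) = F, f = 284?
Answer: -1697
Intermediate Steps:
p = 7 (p = 7 + (8*0)*(-4*2 + 6) = 7 + 0*(-8 + 6) = 7 + 0*(-2) = 7 + 0 = 7)
p - f*6 = 7 - 284*6 = 7 - 1*1704 = 7 - 1704 = -1697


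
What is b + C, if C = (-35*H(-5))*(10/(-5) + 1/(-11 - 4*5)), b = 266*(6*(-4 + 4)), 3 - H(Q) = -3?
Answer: 2114/5 ≈ 422.80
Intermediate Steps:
H(Q) = 6 (H(Q) = 3 - 1*(-3) = 3 + 3 = 6)
b = 0 (b = 266*(6*0) = 266*0 = 0)
C = 2114/5 (C = (-35*6)*(10/(-5) + 1/(-11 - 4*5)) = -210*(10*(-⅕) + (⅕)/(-15)) = -210*(-2 - 1/15*⅕) = -210*(-2 - 1/75) = -210*(-151/75) = 2114/5 ≈ 422.80)
b + C = 0 + 2114/5 = 2114/5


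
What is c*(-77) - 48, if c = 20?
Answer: -1588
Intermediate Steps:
c*(-77) - 48 = 20*(-77) - 48 = -1540 - 48 = -1588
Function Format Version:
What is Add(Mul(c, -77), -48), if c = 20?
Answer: -1588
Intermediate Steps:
Add(Mul(c, -77), -48) = Add(Mul(20, -77), -48) = Add(-1540, -48) = -1588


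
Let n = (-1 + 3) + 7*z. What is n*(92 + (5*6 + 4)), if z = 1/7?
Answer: 378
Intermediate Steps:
z = ⅐ ≈ 0.14286
n = 3 (n = (-1 + 3) + 7*(⅐) = 2 + 1 = 3)
n*(92 + (5*6 + 4)) = 3*(92 + (5*6 + 4)) = 3*(92 + (30 + 4)) = 3*(92 + 34) = 3*126 = 378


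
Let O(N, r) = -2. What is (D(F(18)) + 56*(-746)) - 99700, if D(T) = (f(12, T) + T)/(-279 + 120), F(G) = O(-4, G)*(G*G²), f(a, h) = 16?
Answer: -22483036/159 ≈ -1.4140e+5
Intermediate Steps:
F(G) = -2*G³ (F(G) = -2*G*G² = -2*G³)
D(T) = -16/159 - T/159 (D(T) = (16 + T)/(-279 + 120) = (16 + T)/(-159) = (16 + T)*(-1/159) = -16/159 - T/159)
(D(F(18)) + 56*(-746)) - 99700 = ((-16/159 - (-2)*18³/159) + 56*(-746)) - 99700 = ((-16/159 - (-2)*5832/159) - 41776) - 99700 = ((-16/159 - 1/159*(-11664)) - 41776) - 99700 = ((-16/159 + 3888/53) - 41776) - 99700 = (11648/159 - 41776) - 99700 = -6630736/159 - 99700 = -22483036/159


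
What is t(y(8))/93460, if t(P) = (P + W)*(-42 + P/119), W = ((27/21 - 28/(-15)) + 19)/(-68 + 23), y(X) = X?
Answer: -8850763/2627511075 ≈ -0.0033685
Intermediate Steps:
W = -2326/4725 (W = ((27*(1/21) - 28*(-1/15)) + 19)/(-45) = ((9/7 + 28/15) + 19)*(-1/45) = (331/105 + 19)*(-1/45) = (2326/105)*(-1/45) = -2326/4725 ≈ -0.49228)
t(P) = (-42 + P/119)*(-2326/4725 + P) (t(P) = (P - 2326/4725)*(-42 + P/119) = (-2326/4725 + P)*(-42 + P*(1/119)) = (-2326/4725 + P)*(-42 + P/119) = (-42 + P/119)*(-2326/4725 + P))
t(y(8))/93460 = (4652/225 - 23617876/562275*8 + (1/119)*8²)/93460 = (4652/225 - 188943008/562275 + (1/119)*64)*(1/93460) = (4652/225 - 188943008/562275 + 64/119)*(1/93460) = -35403052/112455*1/93460 = -8850763/2627511075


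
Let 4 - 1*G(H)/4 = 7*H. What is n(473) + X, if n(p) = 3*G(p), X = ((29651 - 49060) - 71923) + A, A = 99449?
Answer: -31567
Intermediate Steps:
G(H) = 16 - 28*H
X = 8117 (X = ((29651 - 49060) - 71923) + 99449 = (-19409 - 71923) + 99449 = -91332 + 99449 = 8117)
n(p) = 48 - 84*p (n(p) = 3*(16 - 28*p) = 48 - 84*p)
n(473) + X = (48 - 84*473) + 8117 = (48 - 39732) + 8117 = -39684 + 8117 = -31567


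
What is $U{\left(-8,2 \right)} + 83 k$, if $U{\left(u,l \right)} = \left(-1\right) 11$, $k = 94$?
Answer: $7791$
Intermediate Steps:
$U{\left(u,l \right)} = -11$
$U{\left(-8,2 \right)} + 83 k = -11 + 83 \cdot 94 = -11 + 7802 = 7791$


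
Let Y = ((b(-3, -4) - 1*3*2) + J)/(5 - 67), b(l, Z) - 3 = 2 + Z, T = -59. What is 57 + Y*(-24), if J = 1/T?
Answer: 100701/1829 ≈ 55.058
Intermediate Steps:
b(l, Z) = 5 + Z (b(l, Z) = 3 + (2 + Z) = 5 + Z)
J = -1/59 (J = 1/(-59) = -1/59 ≈ -0.016949)
Y = 148/1829 (Y = (((5 - 4) - 1*3*2) - 1/59)/(5 - 67) = ((1 - 3*2) - 1/59)/(-62) = ((1 - 1*6) - 1/59)*(-1/62) = ((1 - 6) - 1/59)*(-1/62) = (-5 - 1/59)*(-1/62) = -296/59*(-1/62) = 148/1829 ≈ 0.080919)
57 + Y*(-24) = 57 + (148/1829)*(-24) = 57 - 3552/1829 = 100701/1829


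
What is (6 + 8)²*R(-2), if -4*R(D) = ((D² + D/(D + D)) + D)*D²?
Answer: -490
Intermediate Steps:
R(D) = -D²*(½ + D + D²)/4 (R(D) = -((D² + D/(D + D)) + D)*D²/4 = -((D² + D/((2*D))) + D)*D²/4 = -((D² + (1/(2*D))*D) + D)*D²/4 = -((D² + ½) + D)*D²/4 = -((½ + D²) + D)*D²/4 = -(½ + D + D²)*D²/4 = -D²*(½ + D + D²)/4)
(6 + 8)²*R(-2) = (6 + 8)²*((⅛)*(-2)²*(-1 - 2*(-2) - 2*(-2)²)) = 14²*((⅛)*4*(-1 + 4 - 2*4)) = 196*((⅛)*4*(-1 + 4 - 8)) = 196*((⅛)*4*(-5)) = 196*(-5/2) = -490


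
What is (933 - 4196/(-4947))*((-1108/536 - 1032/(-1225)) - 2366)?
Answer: -1795140998215939/812050050 ≈ -2.2106e+6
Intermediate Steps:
(933 - 4196/(-4947))*((-1108/536 - 1032/(-1225)) - 2366) = (933 - 4196*(-1/4947))*((-1108*1/536 - 1032*(-1/1225)) - 2366) = (933 + 4196/4947)*((-277/134 + 1032/1225) - 2366) = 4619747*(-201037/164150 - 2366)/4947 = (4619747/4947)*(-388579937/164150) = -1795140998215939/812050050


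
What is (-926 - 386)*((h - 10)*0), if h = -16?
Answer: 0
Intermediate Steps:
(-926 - 386)*((h - 10)*0) = (-926 - 386)*((-16 - 10)*0) = -(-34112)*0 = -1312*0 = 0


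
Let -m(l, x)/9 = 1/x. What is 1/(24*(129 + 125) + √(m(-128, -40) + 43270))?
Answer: 243840/1484717831 - 2*√17308090/1484717831 ≈ 0.00015863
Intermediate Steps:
m(l, x) = -9/x
1/(24*(129 + 125) + √(m(-128, -40) + 43270)) = 1/(24*(129 + 125) + √(-9/(-40) + 43270)) = 1/(24*254 + √(-9*(-1/40) + 43270)) = 1/(6096 + √(9/40 + 43270)) = 1/(6096 + √(1730809/40)) = 1/(6096 + √17308090/20)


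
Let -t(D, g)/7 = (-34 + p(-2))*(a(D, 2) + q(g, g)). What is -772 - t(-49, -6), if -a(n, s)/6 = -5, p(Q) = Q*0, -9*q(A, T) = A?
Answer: -24212/3 ≈ -8070.7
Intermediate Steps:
q(A, T) = -A/9
p(Q) = 0
a(n, s) = 30 (a(n, s) = -6*(-5) = 30)
t(D, g) = 7140 - 238*g/9 (t(D, g) = -7*(-34 + 0)*(30 - g/9) = -(-238)*(30 - g/9) = -7*(-1020 + 34*g/9) = 7140 - 238*g/9)
-772 - t(-49, -6) = -772 - (7140 - 238/9*(-6)) = -772 - (7140 + 476/3) = -772 - 1*21896/3 = -772 - 21896/3 = -24212/3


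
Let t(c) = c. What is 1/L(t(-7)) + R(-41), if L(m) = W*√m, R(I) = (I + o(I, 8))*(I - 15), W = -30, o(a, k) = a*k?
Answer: 20664 + I*√7/210 ≈ 20664.0 + 0.012599*I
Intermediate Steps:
R(I) = 9*I*(-15 + I) (R(I) = (I + I*8)*(I - 15) = (I + 8*I)*(-15 + I) = (9*I)*(-15 + I) = 9*I*(-15 + I))
L(m) = -30*√m
1/L(t(-7)) + R(-41) = 1/(-30*I*√7) + 9*(-41)*(-15 - 41) = 1/(-30*I*√7) + 9*(-41)*(-56) = 1/(-30*I*√7) + 20664 = I*√7/210 + 20664 = 20664 + I*√7/210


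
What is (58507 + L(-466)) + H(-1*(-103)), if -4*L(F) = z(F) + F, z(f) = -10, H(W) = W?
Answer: 58729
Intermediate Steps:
L(F) = 5/2 - F/4 (L(F) = -(-10 + F)/4 = 5/2 - F/4)
(58507 + L(-466)) + H(-1*(-103)) = (58507 + (5/2 - ¼*(-466))) - 1*(-103) = (58507 + (5/2 + 233/2)) + 103 = (58507 + 119) + 103 = 58626 + 103 = 58729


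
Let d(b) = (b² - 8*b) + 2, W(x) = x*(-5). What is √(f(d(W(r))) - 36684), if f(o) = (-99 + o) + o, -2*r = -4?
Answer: I*√36419 ≈ 190.84*I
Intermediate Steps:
r = 2 (r = -½*(-4) = 2)
W(x) = -5*x
d(b) = 2 + b² - 8*b
f(o) = -99 + 2*o
√(f(d(W(r))) - 36684) = √((-99 + 2*(2 + (-5*2)² - (-40)*2)) - 36684) = √((-99 + 2*(2 + (-10)² - 8*(-10))) - 36684) = √((-99 + 2*(2 + 100 + 80)) - 36684) = √((-99 + 2*182) - 36684) = √((-99 + 364) - 36684) = √(265 - 36684) = √(-36419) = I*√36419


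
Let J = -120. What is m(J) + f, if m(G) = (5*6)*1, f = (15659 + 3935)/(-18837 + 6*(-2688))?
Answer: 1029356/34965 ≈ 29.440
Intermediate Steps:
f = -19594/34965 (f = 19594/(-18837 - 16128) = 19594/(-34965) = 19594*(-1/34965) = -19594/34965 ≈ -0.56039)
m(G) = 30 (m(G) = 30*1 = 30)
m(J) + f = 30 - 19594/34965 = 1029356/34965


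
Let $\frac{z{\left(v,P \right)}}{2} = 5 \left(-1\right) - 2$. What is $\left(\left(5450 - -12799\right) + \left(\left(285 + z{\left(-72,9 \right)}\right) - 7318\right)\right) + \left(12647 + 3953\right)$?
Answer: $27802$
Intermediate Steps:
$z{\left(v,P \right)} = -14$ ($z{\left(v,P \right)} = 2 \left(5 \left(-1\right) - 2\right) = 2 \left(-5 - 2\right) = 2 \left(-7\right) = -14$)
$\left(\left(5450 - -12799\right) + \left(\left(285 + z{\left(-72,9 \right)}\right) - 7318\right)\right) + \left(12647 + 3953\right) = \left(\left(5450 - -12799\right) + \left(\left(285 - 14\right) - 7318\right)\right) + \left(12647 + 3953\right) = \left(\left(5450 + 12799\right) + \left(271 - 7318\right)\right) + 16600 = \left(18249 - 7047\right) + 16600 = 11202 + 16600 = 27802$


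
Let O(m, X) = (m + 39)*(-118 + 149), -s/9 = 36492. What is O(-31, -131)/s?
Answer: -62/82107 ≈ -0.00075511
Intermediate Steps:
s = -328428 (s = -9*36492 = -328428)
O(m, X) = 1209 + 31*m (O(m, X) = (39 + m)*31 = 1209 + 31*m)
O(-31, -131)/s = (1209 + 31*(-31))/(-328428) = (1209 - 961)*(-1/328428) = 248*(-1/328428) = -62/82107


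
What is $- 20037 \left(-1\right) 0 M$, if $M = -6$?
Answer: $0$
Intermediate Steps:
$- 20037 \left(-1\right) 0 M = - 20037 \left(-1\right) 0 \left(-6\right) = - 20037 \cdot 0 \left(-6\right) = \left(-20037\right) 0 = 0$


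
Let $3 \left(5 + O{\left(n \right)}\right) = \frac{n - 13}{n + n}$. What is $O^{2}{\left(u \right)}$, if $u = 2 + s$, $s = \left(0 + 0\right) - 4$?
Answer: $\frac{225}{16} \approx 14.063$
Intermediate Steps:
$s = -4$ ($s = 0 - 4 = -4$)
$u = -2$ ($u = 2 - 4 = -2$)
$O{\left(n \right)} = -5 + \frac{-13 + n}{6 n}$ ($O{\left(n \right)} = -5 + \frac{\left(n - 13\right) \frac{1}{n + n}}{3} = -5 + \frac{\left(-13 + n\right) \frac{1}{2 n}}{3} = -5 + \frac{\frac{1}{2} \frac{1}{n} \left(-13 + n\right)}{3} = -5 + \frac{-13 + n}{6 n}$)
$O^{2}{\left(u \right)} = \left(\frac{-13 - -58}{6 \left(-2\right)}\right)^{2} = \left(\frac{1}{6} \left(- \frac{1}{2}\right) \left(-13 + 58\right)\right)^{2} = \left(\frac{1}{6} \left(- \frac{1}{2}\right) 45\right)^{2} = \left(- \frac{15}{4}\right)^{2} = \frac{225}{16}$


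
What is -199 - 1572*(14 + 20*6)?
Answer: -210847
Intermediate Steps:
-199 - 1572*(14 + 20*6) = -199 - 1572*(14 + 120) = -199 - 1572*134 = -199 - 210648 = -210847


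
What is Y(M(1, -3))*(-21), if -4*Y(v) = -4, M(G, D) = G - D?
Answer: -21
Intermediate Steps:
Y(v) = 1 (Y(v) = -¼*(-4) = 1)
Y(M(1, -3))*(-21) = 1*(-21) = -21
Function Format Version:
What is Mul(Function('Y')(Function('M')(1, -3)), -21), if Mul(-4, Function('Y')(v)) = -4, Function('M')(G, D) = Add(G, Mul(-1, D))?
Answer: -21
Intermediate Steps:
Function('Y')(v) = 1 (Function('Y')(v) = Mul(Rational(-1, 4), -4) = 1)
Mul(Function('Y')(Function('M')(1, -3)), -21) = Mul(1, -21) = -21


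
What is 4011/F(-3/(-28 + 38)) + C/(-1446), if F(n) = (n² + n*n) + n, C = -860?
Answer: -24165845/723 ≈ -33424.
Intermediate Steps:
F(n) = n + 2*n² (F(n) = (n² + n²) + n = 2*n² + n = n + 2*n²)
4011/F(-3/(-28 + 38)) + C/(-1446) = 4011/(((-3/(-28 + 38))*(1 + 2*(-3/(-28 + 38))))) - 860/(-1446) = 4011/(((-3/10)*(1 + 2*(-3/10)))) - 860*(-1/1446) = 4011/((((⅒)*(-3))*(1 + 2*((⅒)*(-3))))) + 430/723 = 4011/((-3*(1 + 2*(-3/10))/10)) + 430/723 = 4011/((-3*(1 - ⅗)/10)) + 430/723 = 4011/((-3/10*⅖)) + 430/723 = 4011/(-3/25) + 430/723 = 4011*(-25/3) + 430/723 = -33425 + 430/723 = -24165845/723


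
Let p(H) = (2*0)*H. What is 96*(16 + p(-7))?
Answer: 1536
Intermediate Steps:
p(H) = 0 (p(H) = 0*H = 0)
96*(16 + p(-7)) = 96*(16 + 0) = 96*16 = 1536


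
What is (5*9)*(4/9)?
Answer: 20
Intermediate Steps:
(5*9)*(4/9) = 45*(4*(⅑)) = 45*(4/9) = 20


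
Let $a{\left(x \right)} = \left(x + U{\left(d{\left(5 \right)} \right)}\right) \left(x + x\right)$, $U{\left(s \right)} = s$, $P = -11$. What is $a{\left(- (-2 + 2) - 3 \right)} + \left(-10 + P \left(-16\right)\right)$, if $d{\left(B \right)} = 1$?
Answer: $178$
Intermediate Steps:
$a{\left(x \right)} = 2 x \left(1 + x\right)$ ($a{\left(x \right)} = \left(x + 1\right) \left(x + x\right) = \left(1 + x\right) 2 x = 2 x \left(1 + x\right)$)
$a{\left(- (-2 + 2) - 3 \right)} + \left(-10 + P \left(-16\right)\right) = 2 \left(- (-2 + 2) - 3\right) \left(1 - 3\right) - -166 = 2 \left(\left(-1\right) 0 - 3\right) \left(1 - 3\right) + \left(-10 + 176\right) = 2 \left(0 - 3\right) \left(1 + \left(0 - 3\right)\right) + 166 = 2 \left(-3\right) \left(1 - 3\right) + 166 = 2 \left(-3\right) \left(-2\right) + 166 = 12 + 166 = 178$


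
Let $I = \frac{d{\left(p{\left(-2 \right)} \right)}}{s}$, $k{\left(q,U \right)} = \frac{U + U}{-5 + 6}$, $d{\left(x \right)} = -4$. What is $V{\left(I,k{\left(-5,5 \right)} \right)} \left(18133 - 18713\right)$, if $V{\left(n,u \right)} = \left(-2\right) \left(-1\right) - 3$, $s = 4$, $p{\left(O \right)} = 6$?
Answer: $580$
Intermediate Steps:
$k{\left(q,U \right)} = 2 U$ ($k{\left(q,U \right)} = \frac{2 U}{1} = 2 U 1 = 2 U$)
$I = -1$ ($I = - \frac{4}{4} = \left(-4\right) \frac{1}{4} = -1$)
$V{\left(n,u \right)} = -1$ ($V{\left(n,u \right)} = 2 - 3 = -1$)
$V{\left(I,k{\left(-5,5 \right)} \right)} \left(18133 - 18713\right) = - (18133 - 18713) = \left(-1\right) \left(-580\right) = 580$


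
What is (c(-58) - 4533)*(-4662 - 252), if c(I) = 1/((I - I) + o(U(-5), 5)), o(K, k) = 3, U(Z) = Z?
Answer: 22273524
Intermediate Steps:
c(I) = ⅓ (c(I) = 1/((I - I) + 3) = 1/(0 + 3) = 1/3 = ⅓)
(c(-58) - 4533)*(-4662 - 252) = (⅓ - 4533)*(-4662 - 252) = -13598/3*(-4914) = 22273524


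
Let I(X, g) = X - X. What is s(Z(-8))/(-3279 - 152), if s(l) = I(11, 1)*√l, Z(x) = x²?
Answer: 0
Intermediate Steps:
I(X, g) = 0
s(l) = 0 (s(l) = 0*√l = 0)
s(Z(-8))/(-3279 - 152) = 0/(-3279 - 152) = 0/(-3431) = 0*(-1/3431) = 0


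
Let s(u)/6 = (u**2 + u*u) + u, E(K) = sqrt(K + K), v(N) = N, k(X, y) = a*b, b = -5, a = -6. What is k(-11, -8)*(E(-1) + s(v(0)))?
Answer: 30*I*sqrt(2) ≈ 42.426*I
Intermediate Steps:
k(X, y) = 30 (k(X, y) = -6*(-5) = 30)
E(K) = sqrt(2)*sqrt(K) (E(K) = sqrt(2*K) = sqrt(2)*sqrt(K))
s(u) = 6*u + 12*u**2 (s(u) = 6*((u**2 + u*u) + u) = 6*((u**2 + u**2) + u) = 6*(2*u**2 + u) = 6*(u + 2*u**2) = 6*u + 12*u**2)
k(-11, -8)*(E(-1) + s(v(0))) = 30*(sqrt(2)*sqrt(-1) + 6*0*(1 + 2*0)) = 30*(sqrt(2)*I + 6*0*(1 + 0)) = 30*(I*sqrt(2) + 6*0*1) = 30*(I*sqrt(2) + 0) = 30*(I*sqrt(2)) = 30*I*sqrt(2)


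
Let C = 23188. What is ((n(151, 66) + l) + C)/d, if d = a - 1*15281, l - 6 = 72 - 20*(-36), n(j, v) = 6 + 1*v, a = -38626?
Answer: -24058/53907 ≈ -0.44629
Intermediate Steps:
n(j, v) = 6 + v
l = 798 (l = 6 + (72 - 20*(-36)) = 6 + (72 + 720) = 6 + 792 = 798)
d = -53907 (d = -38626 - 1*15281 = -38626 - 15281 = -53907)
((n(151, 66) + l) + C)/d = (((6 + 66) + 798) + 23188)/(-53907) = ((72 + 798) + 23188)*(-1/53907) = (870 + 23188)*(-1/53907) = 24058*(-1/53907) = -24058/53907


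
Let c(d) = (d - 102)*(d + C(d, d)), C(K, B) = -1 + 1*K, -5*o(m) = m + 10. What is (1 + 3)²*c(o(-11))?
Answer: 24432/25 ≈ 977.28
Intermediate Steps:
o(m) = -2 - m/5 (o(m) = -(m + 10)/5 = -(10 + m)/5 = -2 - m/5)
C(K, B) = -1 + K
c(d) = (-1 + 2*d)*(-102 + d) (c(d) = (d - 102)*(d + (-1 + d)) = (-102 + d)*(-1 + 2*d) = (-1 + 2*d)*(-102 + d))
(1 + 3)²*c(o(-11)) = (1 + 3)²*(102 - 205*(-2 - ⅕*(-11)) + 2*(-2 - ⅕*(-11))²) = 4²*(102 - 205*(-2 + 11/5) + 2*(-2 + 11/5)²) = 16*(102 - 205*⅕ + 2*(⅕)²) = 16*(102 - 41 + 2*(1/25)) = 16*(102 - 41 + 2/25) = 16*(1527/25) = 24432/25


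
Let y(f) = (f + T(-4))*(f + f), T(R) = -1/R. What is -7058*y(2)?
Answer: -63522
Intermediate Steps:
y(f) = 2*f*(¼ + f) (y(f) = (f - 1/(-4))*(f + f) = (f - 1*(-¼))*(2*f) = (f + ¼)*(2*f) = (¼ + f)*(2*f) = 2*f*(¼ + f))
-7058*y(2) = -3529*2*(1 + 4*2) = -3529*2*(1 + 8) = -3529*2*9 = -7058*9 = -63522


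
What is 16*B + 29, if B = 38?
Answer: 637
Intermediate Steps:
16*B + 29 = 16*38 + 29 = 608 + 29 = 637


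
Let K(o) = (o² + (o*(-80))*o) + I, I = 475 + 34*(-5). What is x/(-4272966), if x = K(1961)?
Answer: 151897927/2136483 ≈ 71.097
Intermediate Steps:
I = 305 (I = 475 - 170 = 305)
K(o) = 305 - 79*o² (K(o) = (o² + (o*(-80))*o) + 305 = (o² + (-80*o)*o) + 305 = (o² - 80*o²) + 305 = -79*o² + 305 = 305 - 79*o²)
x = -303795854 (x = 305 - 79*1961² = 305 - 79*3845521 = 305 - 303796159 = -303795854)
x/(-4272966) = -303795854/(-4272966) = -303795854*(-1/4272966) = 151897927/2136483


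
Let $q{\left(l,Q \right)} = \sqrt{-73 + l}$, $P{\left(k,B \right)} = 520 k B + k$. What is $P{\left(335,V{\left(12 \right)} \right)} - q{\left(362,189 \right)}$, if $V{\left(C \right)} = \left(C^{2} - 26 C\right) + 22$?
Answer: $-25432882$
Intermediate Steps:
$V{\left(C \right)} = 22 + C^{2} - 26 C$
$P{\left(k,B \right)} = k + 520 B k$ ($P{\left(k,B \right)} = 520 B k + k = k + 520 B k$)
$P{\left(335,V{\left(12 \right)} \right)} - q{\left(362,189 \right)} = 335 \left(1 + 520 \left(22 + 12^{2} - 312\right)\right) - \sqrt{-73 + 362} = 335 \left(1 + 520 \left(22 + 144 - 312\right)\right) - \sqrt{289} = 335 \left(1 + 520 \left(-146\right)\right) - 17 = 335 \left(1 - 75920\right) - 17 = 335 \left(-75919\right) - 17 = -25432865 - 17 = -25432882$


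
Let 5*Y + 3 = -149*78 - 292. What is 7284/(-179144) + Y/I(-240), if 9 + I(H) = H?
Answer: 531447617/55758570 ≈ 9.5312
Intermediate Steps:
I(H) = -9 + H
Y = -11917/5 (Y = -⅗ + (-149*78 - 292)/5 = -⅗ + (-11622 - 292)/5 = -⅗ + (⅕)*(-11914) = -⅗ - 11914/5 = -11917/5 ≈ -2383.4)
7284/(-179144) + Y/I(-240) = 7284/(-179144) - 11917/(5*(-9 - 240)) = 7284*(-1/179144) - 11917/5/(-249) = -1821/44786 - 11917/5*(-1/249) = -1821/44786 + 11917/1245 = 531447617/55758570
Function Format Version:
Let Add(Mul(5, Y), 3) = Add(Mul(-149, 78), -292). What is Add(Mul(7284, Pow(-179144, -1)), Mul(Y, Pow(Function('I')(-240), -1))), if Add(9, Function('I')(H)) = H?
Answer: Rational(531447617, 55758570) ≈ 9.5312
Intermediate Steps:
Function('I')(H) = Add(-9, H)
Y = Rational(-11917, 5) (Y = Add(Rational(-3, 5), Mul(Rational(1, 5), Add(Mul(-149, 78), -292))) = Add(Rational(-3, 5), Mul(Rational(1, 5), Add(-11622, -292))) = Add(Rational(-3, 5), Mul(Rational(1, 5), -11914)) = Add(Rational(-3, 5), Rational(-11914, 5)) = Rational(-11917, 5) ≈ -2383.4)
Add(Mul(7284, Pow(-179144, -1)), Mul(Y, Pow(Function('I')(-240), -1))) = Add(Mul(7284, Pow(-179144, -1)), Mul(Rational(-11917, 5), Pow(Add(-9, -240), -1))) = Add(Mul(7284, Rational(-1, 179144)), Mul(Rational(-11917, 5), Pow(-249, -1))) = Add(Rational(-1821, 44786), Mul(Rational(-11917, 5), Rational(-1, 249))) = Add(Rational(-1821, 44786), Rational(11917, 1245)) = Rational(531447617, 55758570)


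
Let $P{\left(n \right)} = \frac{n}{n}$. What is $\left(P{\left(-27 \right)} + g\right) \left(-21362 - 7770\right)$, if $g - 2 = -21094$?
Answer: $614423012$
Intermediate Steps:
$g = -21092$ ($g = 2 - 21094 = -21092$)
$P{\left(n \right)} = 1$
$\left(P{\left(-27 \right)} + g\right) \left(-21362 - 7770\right) = \left(1 - 21092\right) \left(-21362 - 7770\right) = \left(-21091\right) \left(-29132\right) = 614423012$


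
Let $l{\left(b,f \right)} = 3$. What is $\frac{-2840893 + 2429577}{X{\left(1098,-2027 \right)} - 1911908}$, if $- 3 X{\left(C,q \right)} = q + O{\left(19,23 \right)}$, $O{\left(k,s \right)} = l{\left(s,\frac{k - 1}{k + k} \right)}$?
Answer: $\frac{308487}{1433425} \approx 0.21521$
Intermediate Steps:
$O{\left(k,s \right)} = 3$
$X{\left(C,q \right)} = -1 - \frac{q}{3}$ ($X{\left(C,q \right)} = - \frac{q + 3}{3} = - \frac{3 + q}{3} = -1 - \frac{q}{3}$)
$\frac{-2840893 + 2429577}{X{\left(1098,-2027 \right)} - 1911908} = \frac{-2840893 + 2429577}{\left(-1 - - \frac{2027}{3}\right) - 1911908} = - \frac{411316}{\left(-1 + \frac{2027}{3}\right) - 1911908} = - \frac{411316}{\frac{2024}{3} - 1911908} = - \frac{411316}{- \frac{5733700}{3}} = \left(-411316\right) \left(- \frac{3}{5733700}\right) = \frac{308487}{1433425}$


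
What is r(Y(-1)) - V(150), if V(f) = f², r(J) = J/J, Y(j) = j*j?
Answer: -22499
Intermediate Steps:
Y(j) = j²
r(J) = 1
r(Y(-1)) - V(150) = 1 - 1*150² = 1 - 1*22500 = 1 - 22500 = -22499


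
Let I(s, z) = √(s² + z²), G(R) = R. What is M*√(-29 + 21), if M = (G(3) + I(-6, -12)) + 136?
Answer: I*√2*(278 + 12*√5) ≈ 431.1*I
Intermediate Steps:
M = 139 + 6*√5 (M = (3 + √((-6)² + (-12)²)) + 136 = (3 + √(36 + 144)) + 136 = (3 + √180) + 136 = (3 + 6*√5) + 136 = 139 + 6*√5 ≈ 152.42)
M*√(-29 + 21) = (139 + 6*√5)*√(-29 + 21) = (139 + 6*√5)*√(-8) = (139 + 6*√5)*(2*I*√2) = 2*I*√2*(139 + 6*√5)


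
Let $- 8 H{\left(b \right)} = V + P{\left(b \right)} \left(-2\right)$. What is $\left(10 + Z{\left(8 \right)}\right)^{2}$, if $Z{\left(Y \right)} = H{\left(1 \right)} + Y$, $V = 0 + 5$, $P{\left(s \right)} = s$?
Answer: $\frac{19881}{64} \approx 310.64$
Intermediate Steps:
$V = 5$
$H{\left(b \right)} = - \frac{5}{8} + \frac{b}{4}$ ($H{\left(b \right)} = - \frac{5 + b \left(-2\right)}{8} = - \frac{5 - 2 b}{8} = - \frac{5}{8} + \frac{b}{4}$)
$Z{\left(Y \right)} = - \frac{3}{8} + Y$ ($Z{\left(Y \right)} = \left(- \frac{5}{8} + \frac{1}{4} \cdot 1\right) + Y = \left(- \frac{5}{8} + \frac{1}{4}\right) + Y = - \frac{3}{8} + Y$)
$\left(10 + Z{\left(8 \right)}\right)^{2} = \left(10 + \left(- \frac{3}{8} + 8\right)\right)^{2} = \left(10 + \frac{61}{8}\right)^{2} = \left(\frac{141}{8}\right)^{2} = \frac{19881}{64}$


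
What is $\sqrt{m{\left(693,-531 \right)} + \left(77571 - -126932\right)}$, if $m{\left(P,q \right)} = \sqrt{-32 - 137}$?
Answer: $\sqrt{204503 + 13 i} \approx 452.22 + 0.014 i$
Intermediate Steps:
$m{\left(P,q \right)} = 13 i$ ($m{\left(P,q \right)} = \sqrt{-169} = 13 i$)
$\sqrt{m{\left(693,-531 \right)} + \left(77571 - -126932\right)} = \sqrt{13 i + \left(77571 - -126932\right)} = \sqrt{13 i + \left(77571 + 126932\right)} = \sqrt{13 i + 204503} = \sqrt{204503 + 13 i}$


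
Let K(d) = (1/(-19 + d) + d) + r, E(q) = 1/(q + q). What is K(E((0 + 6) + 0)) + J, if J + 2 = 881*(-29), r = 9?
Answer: -69576325/2724 ≈ -25542.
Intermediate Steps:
J = -25551 (J = -2 + 881*(-29) = -2 - 25549 = -25551)
E(q) = 1/(2*q)
K(d) = 9 + d + 1/(-19 + d) (K(d) = (1/(-19 + d) + d) + 9 = (d + 1/(-19 + d)) + 9 = 9 + d + 1/(-19 + d))
K(E((0 + 6) + 0)) + J = (-170 + (1/(2*((0 + 6) + 0)))² - 5/((0 + 6) + 0))/(-19 + 1/(2*((0 + 6) + 0))) - 25551 = (-170 + (1/(2*(6 + 0)))² - 5/(6 + 0))/(-19 + 1/(2*(6 + 0))) - 25551 = (-170 + ((½)/6)² - 5/6)/(-19 + (½)/6) - 25551 = (-170 + ((½)*(⅙))² - 5/6)/(-19 + (½)*(⅙)) - 25551 = (-170 + (1/12)² - 10*1/12)/(-19 + 1/12) - 25551 = (-170 + 1/144 - ⅚)/(-227/12) - 25551 = -12/227*(-24599/144) - 25551 = 24599/2724 - 25551 = -69576325/2724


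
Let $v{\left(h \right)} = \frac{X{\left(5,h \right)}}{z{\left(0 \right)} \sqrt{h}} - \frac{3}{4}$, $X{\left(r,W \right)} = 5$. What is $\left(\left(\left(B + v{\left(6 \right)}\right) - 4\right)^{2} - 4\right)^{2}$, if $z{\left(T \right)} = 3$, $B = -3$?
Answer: $\frac{617045161}{186624} - \frac{3784945 \sqrt{6}}{7776} \approx 2114.1$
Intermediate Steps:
$v{\left(h \right)} = - \frac{3}{4} + \frac{5}{3 \sqrt{h}}$ ($v{\left(h \right)} = \frac{5}{3 \sqrt{h}} - \frac{3}{4} = - \frac{3}{4} + \frac{5}{3 \sqrt{h}}$)
$\left(\left(\left(B + v{\left(6 \right)}\right) - 4\right)^{2} - 4\right)^{2} = \left(\left(\left(-3 - \left(\frac{3}{4} - \frac{5}{3 \sqrt{6}}\right)\right) - 4\right)^{2} - 4\right)^{2} = \left(\left(\left(-3 - \left(\frac{3}{4} - \frac{5 \frac{\sqrt{6}}{6}}{3}\right)\right) - 4\right)^{2} - 4\right)^{2} = \left(\left(\left(-3 - \left(\frac{3}{4} - \frac{5 \sqrt{6}}{18}\right)\right) - 4\right)^{2} - 4\right)^{2} = \left(\left(\left(- \frac{15}{4} + \frac{5 \sqrt{6}}{18}\right) - 4\right)^{2} - 4\right)^{2} = \left(\left(- \frac{31}{4} + \frac{5 \sqrt{6}}{18}\right)^{2} - 4\right)^{2} = \left(-4 + \left(- \frac{31}{4} + \frac{5 \sqrt{6}}{18}\right)^{2}\right)^{2}$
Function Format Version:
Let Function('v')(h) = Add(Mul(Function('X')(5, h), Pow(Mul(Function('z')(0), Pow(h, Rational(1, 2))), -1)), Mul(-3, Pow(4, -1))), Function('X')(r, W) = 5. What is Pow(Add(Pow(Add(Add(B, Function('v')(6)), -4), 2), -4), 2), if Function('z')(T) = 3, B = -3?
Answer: Add(Rational(617045161, 186624), Mul(Rational(-3784945, 7776), Pow(6, Rational(1, 2)))) ≈ 2114.1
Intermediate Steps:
Function('v')(h) = Add(Rational(-3, 4), Mul(Rational(5, 3), Pow(h, Rational(-1, 2)))) (Function('v')(h) = Add(Mul(5, Pow(Mul(3, Pow(h, Rational(1, 2))), -1)), Mul(-3, Pow(4, -1))) = Add(Mul(5, Mul(Rational(1, 3), Pow(h, Rational(-1, 2)))), Mul(-3, Rational(1, 4))) = Add(Mul(Rational(5, 3), Pow(h, Rational(-1, 2))), Rational(-3, 4)) = Add(Rational(-3, 4), Mul(Rational(5, 3), Pow(h, Rational(-1, 2)))))
Pow(Add(Pow(Add(Add(B, Function('v')(6)), -4), 2), -4), 2) = Pow(Add(Pow(Add(Add(-3, Add(Rational(-3, 4), Mul(Rational(5, 3), Pow(6, Rational(-1, 2))))), -4), 2), -4), 2) = Pow(Add(Pow(Add(Add(-3, Add(Rational(-3, 4), Mul(Rational(5, 3), Mul(Rational(1, 6), Pow(6, Rational(1, 2)))))), -4), 2), -4), 2) = Pow(Add(Pow(Add(Add(-3, Add(Rational(-3, 4), Mul(Rational(5, 18), Pow(6, Rational(1, 2))))), -4), 2), -4), 2) = Pow(Add(Pow(Add(Add(Rational(-15, 4), Mul(Rational(5, 18), Pow(6, Rational(1, 2)))), -4), 2), -4), 2) = Pow(Add(Pow(Add(Rational(-31, 4), Mul(Rational(5, 18), Pow(6, Rational(1, 2)))), 2), -4), 2) = Pow(Add(-4, Pow(Add(Rational(-31, 4), Mul(Rational(5, 18), Pow(6, Rational(1, 2)))), 2)), 2)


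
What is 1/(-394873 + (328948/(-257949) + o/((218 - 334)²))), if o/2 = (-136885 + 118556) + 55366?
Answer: -1735480872/685287197874287 ≈ -2.5325e-6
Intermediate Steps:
o = 74074 (o = 2*((-136885 + 118556) + 55366) = 2*(-18329 + 55366) = 2*37037 = 74074)
1/(-394873 + (328948/(-257949) + o/((218 - 334)²))) = 1/(-394873 + (328948/(-257949) + 74074/((218 - 334)²))) = 1/(-394873 + (328948*(-1/257949) + 74074/((-116)²))) = 1/(-394873 + (-328948/257949 + 74074/13456)) = 1/(-394873 + (-328948/257949 + 74074*(1/13456))) = 1/(-394873 + (-328948/257949 + 37037/6728)) = 1/(-394873 + 7340494969/1735480872) = 1/(-685287197874287/1735480872) = -1735480872/685287197874287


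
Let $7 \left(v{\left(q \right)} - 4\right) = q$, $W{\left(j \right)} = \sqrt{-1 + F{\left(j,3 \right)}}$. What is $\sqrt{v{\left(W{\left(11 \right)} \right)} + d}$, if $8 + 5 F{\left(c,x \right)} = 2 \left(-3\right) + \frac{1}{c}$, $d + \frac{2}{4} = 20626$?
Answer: $\frac{\sqrt{12231230550 + 6160 i \sqrt{715}}}{770} \approx 143.63 + 0.00096711 i$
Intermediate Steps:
$d = \frac{41251}{2}$ ($d = - \frac{1}{2} + 20626 = \frac{41251}{2} \approx 20626.0$)
$F{\left(c,x \right)} = - \frac{14}{5} + \frac{1}{5 c}$ ($F{\left(c,x \right)} = - \frac{8}{5} + \frac{2 \left(-3\right) + \frac{1}{c}}{5} = - \frac{8}{5} + \frac{-6 + \frac{1}{c}}{5} = - \frac{8}{5} - \left(\frac{6}{5} - \frac{1}{5 c}\right) = - \frac{14}{5} + \frac{1}{5 c}$)
$W{\left(j \right)} = \sqrt{-1 + \frac{1 - 14 j}{5 j}}$
$v{\left(q \right)} = 4 + \frac{q}{7}$
$\sqrt{v{\left(W{\left(11 \right)} \right)} + d} = \sqrt{\left(4 + \frac{\frac{1}{5} \sqrt{-95 + \frac{5}{11}}}{7}\right) + \frac{41251}{2}} = \sqrt{\left(4 + \frac{\frac{1}{5} \sqrt{- \frac{1040}{11}}}{7}\right) + \frac{41251}{2}} = \sqrt{\left(4 + \frac{\frac{1}{5} \frac{4 i \sqrt{715}}{11}}{7}\right) + \frac{41251}{2}} = \sqrt{\left(4 + \frac{\frac{4}{55} i \sqrt{715}}{7}\right) + \frac{41251}{2}} = \sqrt{\left(4 + \frac{4 i \sqrt{715}}{385}\right) + \frac{41251}{2}} = \sqrt{\frac{41259}{2} + \frac{4 i \sqrt{715}}{385}}$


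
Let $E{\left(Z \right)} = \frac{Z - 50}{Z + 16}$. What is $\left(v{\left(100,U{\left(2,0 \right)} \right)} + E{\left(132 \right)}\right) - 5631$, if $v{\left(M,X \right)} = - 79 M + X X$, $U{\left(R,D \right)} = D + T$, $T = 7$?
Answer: $- \frac{997627}{74} \approx -13481.0$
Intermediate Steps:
$U{\left(R,D \right)} = 7 + D$ ($U{\left(R,D \right)} = D + 7 = 7 + D$)
$E{\left(Z \right)} = \frac{-50 + Z}{16 + Z}$
$v{\left(M,X \right)} = X^{2} - 79 M$ ($v{\left(M,X \right)} = - 79 M + X^{2} = X^{2} - 79 M$)
$\left(v{\left(100,U{\left(2,0 \right)} \right)} + E{\left(132 \right)}\right) - 5631 = \left(\left(\left(7 + 0\right)^{2} - 7900\right) + \frac{-50 + 132}{16 + 132}\right) - 5631 = \left(\left(7^{2} - 7900\right) + \frac{1}{148} \cdot 82\right) - 5631 = \left(\left(49 - 7900\right) + \frac{1}{148} \cdot 82\right) - 5631 = \left(-7851 + \frac{41}{74}\right) - 5631 = - \frac{580933}{74} - 5631 = - \frac{997627}{74}$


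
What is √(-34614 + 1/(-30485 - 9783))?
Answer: I*√14031752579051/20134 ≈ 186.05*I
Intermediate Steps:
√(-34614 + 1/(-30485 - 9783)) = √(-34614 + 1/(-40268)) = √(-34614 - 1/40268) = √(-1393836553/40268) = I*√14031752579051/20134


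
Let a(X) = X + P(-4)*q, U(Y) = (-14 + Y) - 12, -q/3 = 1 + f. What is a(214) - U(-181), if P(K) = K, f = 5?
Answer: 493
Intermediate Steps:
q = -18 (q = -3*(1 + 5) = -3*6 = -18)
U(Y) = -26 + Y
a(X) = 72 + X (a(X) = X - 4*(-18) = X + 72 = 72 + X)
a(214) - U(-181) = (72 + 214) - (-26 - 181) = 286 - 1*(-207) = 286 + 207 = 493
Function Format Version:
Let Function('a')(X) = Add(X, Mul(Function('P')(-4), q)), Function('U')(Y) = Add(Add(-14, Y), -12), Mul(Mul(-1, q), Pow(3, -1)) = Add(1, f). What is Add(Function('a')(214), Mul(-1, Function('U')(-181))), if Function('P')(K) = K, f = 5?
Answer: 493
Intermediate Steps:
q = -18 (q = Mul(-3, Add(1, 5)) = Mul(-3, 6) = -18)
Function('U')(Y) = Add(-26, Y)
Function('a')(X) = Add(72, X) (Function('a')(X) = Add(X, Mul(-4, -18)) = Add(X, 72) = Add(72, X))
Add(Function('a')(214), Mul(-1, Function('U')(-181))) = Add(Add(72, 214), Mul(-1, Add(-26, -181))) = Add(286, Mul(-1, -207)) = Add(286, 207) = 493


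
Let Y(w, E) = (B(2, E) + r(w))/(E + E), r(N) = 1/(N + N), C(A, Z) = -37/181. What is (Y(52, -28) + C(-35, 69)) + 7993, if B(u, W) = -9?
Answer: 8425726739/1054144 ≈ 7993.0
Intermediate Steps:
C(A, Z) = -37/181 (C(A, Z) = -37*1/181 = -37/181)
r(N) = 1/(2*N)
Y(w, E) = (-9 + 1/(2*w))/(2*E) (Y(w, E) = (-9 + 1/(2*w))/(E + E) = (-9 + 1/(2*w))/((2*E)) = (-9 + 1/(2*w))*(1/(2*E)) = (-9 + 1/(2*w))/(2*E))
(Y(52, -28) + C(-35, 69)) + 7993 = ((¼)*(1 - 18*52)/(-28*52) - 37/181) + 7993 = ((¼)*(-1/28)*(1/52)*(1 - 936) - 37/181) + 7993 = ((¼)*(-1/28)*(1/52)*(-935) - 37/181) + 7993 = (935/5824 - 37/181) + 7993 = -46253/1054144 + 7993 = 8425726739/1054144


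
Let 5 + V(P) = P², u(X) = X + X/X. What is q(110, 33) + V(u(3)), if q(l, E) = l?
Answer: 121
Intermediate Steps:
u(X) = 1 + X (u(X) = X + 1 = 1 + X)
V(P) = -5 + P²
q(110, 33) + V(u(3)) = 110 + (-5 + (1 + 3)²) = 110 + (-5 + 4²) = 110 + (-5 + 16) = 110 + 11 = 121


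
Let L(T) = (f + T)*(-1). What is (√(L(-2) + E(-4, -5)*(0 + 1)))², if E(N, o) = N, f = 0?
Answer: -2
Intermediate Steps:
L(T) = -T (L(T) = (0 + T)*(-1) = T*(-1) = -T)
(√(L(-2) + E(-4, -5)*(0 + 1)))² = (√(-1*(-2) - 4*(0 + 1)))² = (√(2 - 4*1))² = (√(2 - 4))² = (√(-2))² = (I*√2)² = -2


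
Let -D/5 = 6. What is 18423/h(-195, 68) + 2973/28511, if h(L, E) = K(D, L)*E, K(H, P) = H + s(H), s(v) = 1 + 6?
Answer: -22635147/1938748 ≈ -11.675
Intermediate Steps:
D = -30 (D = -5*6 = -30)
s(v) = 7
K(H, P) = 7 + H (K(H, P) = H + 7 = 7 + H)
h(L, E) = -23*E (h(L, E) = (7 - 30)*E = -23*E)
18423/h(-195, 68) + 2973/28511 = 18423/((-23*68)) + 2973/28511 = 18423/(-1564) + 2973*(1/28511) = 18423*(-1/1564) + 2973/28511 = -801/68 + 2973/28511 = -22635147/1938748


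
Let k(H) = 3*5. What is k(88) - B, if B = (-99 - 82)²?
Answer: -32746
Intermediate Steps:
B = 32761 (B = (-181)² = 32761)
k(H) = 15
k(88) - B = 15 - 1*32761 = 15 - 32761 = -32746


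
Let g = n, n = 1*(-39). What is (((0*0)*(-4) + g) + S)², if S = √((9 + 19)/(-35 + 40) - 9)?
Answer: (195 - I*√85)²/25 ≈ 1517.6 - 143.82*I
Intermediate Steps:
n = -39
S = I*√85/5 (S = √(28/5 - 9) = √(-17/5) = I*√85/5 ≈ 1.8439*I)
g = -39
(((0*0)*(-4) + g) + S)² = (((0*0)*(-4) - 39) + I*√85/5)² = ((0*(-4) - 39) + I*√85/5)² = ((0 - 39) + I*√85/5)² = (-39 + I*√85/5)²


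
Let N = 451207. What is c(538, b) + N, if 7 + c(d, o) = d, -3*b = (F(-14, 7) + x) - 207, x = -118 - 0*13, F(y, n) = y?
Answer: 451738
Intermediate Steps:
x = -118 (x = -118 - 1*0 = -118 + 0 = -118)
b = 113 (b = -((-14 - 118) - 207)/3 = -(-132 - 207)/3 = -⅓*(-339) = 113)
c(d, o) = -7 + d
c(538, b) + N = (-7 + 538) + 451207 = 531 + 451207 = 451738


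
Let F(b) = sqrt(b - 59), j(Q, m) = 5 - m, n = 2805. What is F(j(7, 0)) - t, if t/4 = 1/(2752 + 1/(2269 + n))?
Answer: -20296/13963649 + 3*I*sqrt(6) ≈ -0.0014535 + 7.3485*I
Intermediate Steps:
F(b) = sqrt(-59 + b)
t = 20296/13963649 (t = 4/(2752 + 1/(2269 + 2805)) = 4/(2752 + 1/5074) = 4/(13963649/5074) = 4*(5074/13963649) = 20296/13963649 ≈ 0.0014535)
F(j(7, 0)) - t = sqrt(-59 + (5 - 1*0)) - 1*20296/13963649 = sqrt(-59 + (5 + 0)) - 20296/13963649 = sqrt(-59 + 5) - 20296/13963649 = sqrt(-54) - 20296/13963649 = 3*I*sqrt(6) - 20296/13963649 = -20296/13963649 + 3*I*sqrt(6)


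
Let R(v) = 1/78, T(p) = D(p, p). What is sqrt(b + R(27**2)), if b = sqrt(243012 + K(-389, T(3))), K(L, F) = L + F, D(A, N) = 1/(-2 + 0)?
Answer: sqrt(78 + 3042*sqrt(970490))/78 ≈ 22.194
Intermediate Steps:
D(A, N) = -1/2 (D(A, N) = 1/(-2) = -1/2)
T(p) = -1/2
R(v) = 1/78
K(L, F) = F + L
b = sqrt(970490)/2 (b = sqrt(243012 + (-1/2 - 389)) = sqrt(243012 - 779/2) = sqrt(485245/2) = sqrt(970490)/2 ≈ 492.57)
sqrt(b + R(27**2)) = sqrt(sqrt(970490)/2 + 1/78) = sqrt(1/78 + sqrt(970490)/2)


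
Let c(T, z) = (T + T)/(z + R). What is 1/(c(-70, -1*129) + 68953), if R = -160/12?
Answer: 61/4206193 ≈ 1.4502e-5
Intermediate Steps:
R = -40/3 (R = -160*1/12 = -40/3 ≈ -13.333)
c(T, z) = 2*T/(-40/3 + z) (c(T, z) = (T + T)/(z - 40/3) = (2*T)/(-40/3 + z) = 2*T/(-40/3 + z))
1/(c(-70, -1*129) + 68953) = 1/(6*(-70)/(-40 + 3*(-1*129)) + 68953) = 1/(6*(-70)/(-40 + 3*(-129)) + 68953) = 1/(6*(-70)/(-40 - 387) + 68953) = 1/(6*(-70)/(-427) + 68953) = 1/(6*(-70)*(-1/427) + 68953) = 1/(60/61 + 68953) = 1/(4206193/61) = 61/4206193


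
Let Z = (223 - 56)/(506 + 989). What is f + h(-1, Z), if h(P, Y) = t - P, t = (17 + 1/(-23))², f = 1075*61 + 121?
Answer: 34905813/529 ≈ 65985.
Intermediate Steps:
f = 65696 (f = 65575 + 121 = 65696)
Z = 167/1495 ≈ 0.11171
t = 152100/529 (t = (17 - 1/23)² = (390/23)² = 152100/529 ≈ 287.52)
h(P, Y) = 152100/529 - P
f + h(-1, Z) = 65696 + (152100/529 - 1*(-1)) = 65696 + (152100/529 + 1) = 65696 + 152629/529 = 34905813/529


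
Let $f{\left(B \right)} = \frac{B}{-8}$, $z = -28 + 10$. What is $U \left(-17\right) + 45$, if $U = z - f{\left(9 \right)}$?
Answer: $\frac{2655}{8} \approx 331.88$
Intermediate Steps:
$z = -18$
$f{\left(B \right)} = - \frac{B}{8}$ ($f{\left(B \right)} = B \left(- \frac{1}{8}\right) = - \frac{B}{8}$)
$U = - \frac{135}{8}$ ($U = -18 - \left(- \frac{1}{8}\right) 9 = -18 - - \frac{9}{8} = -18 + \frac{9}{8} = - \frac{135}{8} \approx -16.875$)
$U \left(-17\right) + 45 = \left(- \frac{135}{8}\right) \left(-17\right) + 45 = \frac{2295}{8} + 45 = \frac{2655}{8}$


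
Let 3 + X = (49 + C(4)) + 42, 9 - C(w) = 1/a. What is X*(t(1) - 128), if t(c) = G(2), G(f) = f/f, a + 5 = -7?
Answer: -147955/12 ≈ -12330.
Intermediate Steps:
a = -12 (a = -5 - 7 = -12)
G(f) = 1
C(w) = 109/12 (C(w) = 9 - 1/(-12) = 9 - 1*(-1/12) = 9 + 1/12 = 109/12)
t(c) = 1
X = 1165/12 (X = -3 + ((49 + 109/12) + 42) = -3 + (697/12 + 42) = -3 + 1201/12 = 1165/12 ≈ 97.083)
X*(t(1) - 128) = 1165*(1 - 128)/12 = (1165/12)*(-127) = -147955/12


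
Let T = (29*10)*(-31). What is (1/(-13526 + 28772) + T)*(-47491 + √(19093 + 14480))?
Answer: 6509189548649/15246 - 2604169241*√93/15246 ≈ 4.2530e+8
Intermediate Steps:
T = -8990 (T = 290*(-31) = -8990)
(1/(-13526 + 28772) + T)*(-47491 + √(19093 + 14480)) = (1/(-13526 + 28772) - 8990)*(-47491 + √(19093 + 14480)) = (1/15246 - 8990)*(-47491 + √33573) = (1/15246 - 8990)*(-47491 + 19*√93) = -137061539*(-47491 + 19*√93)/15246 = 6509189548649/15246 - 2604169241*√93/15246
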